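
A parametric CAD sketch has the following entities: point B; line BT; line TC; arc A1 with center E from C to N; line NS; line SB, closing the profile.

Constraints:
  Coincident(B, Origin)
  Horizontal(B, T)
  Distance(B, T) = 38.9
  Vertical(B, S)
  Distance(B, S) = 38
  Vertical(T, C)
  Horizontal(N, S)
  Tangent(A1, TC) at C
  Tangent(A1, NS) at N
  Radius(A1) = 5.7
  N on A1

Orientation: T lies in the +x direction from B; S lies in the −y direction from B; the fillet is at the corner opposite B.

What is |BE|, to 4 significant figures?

46.32

B and S share the same x with |BS| = 38.0 and S on the −y side, so S = (0.000, -38.00). The virtual corner opposite B is at (38.90, -38.00). Since A1 is tangent to TC there, EC ⟂ TC and the tangent condition forces EN to be normal to NS, with radius 5.7, so the center E sits 5.7 in from both sides at E = (33.20, -32.30). Then |BE| = |E − B| = 46.32.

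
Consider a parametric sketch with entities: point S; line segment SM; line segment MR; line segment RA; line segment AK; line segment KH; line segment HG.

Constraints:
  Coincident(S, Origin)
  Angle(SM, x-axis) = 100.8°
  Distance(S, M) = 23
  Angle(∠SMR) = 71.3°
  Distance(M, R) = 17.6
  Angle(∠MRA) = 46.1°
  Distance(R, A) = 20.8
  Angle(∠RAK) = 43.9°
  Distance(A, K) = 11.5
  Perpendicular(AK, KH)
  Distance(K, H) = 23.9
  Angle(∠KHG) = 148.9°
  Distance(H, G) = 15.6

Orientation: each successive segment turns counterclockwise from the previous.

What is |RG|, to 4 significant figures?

25.59

The perpendicularity gives KH at right angles to AK, so KH runs at -150.5°; with |KH| = 23.9, H = (-26.16, 6.224). ∠KHG = 148.9° gives HG at -119.4° from the x-axis; with |HG| = 15.6, G = (-33.82, -7.367). Then |RG| = |G − R| = 25.59.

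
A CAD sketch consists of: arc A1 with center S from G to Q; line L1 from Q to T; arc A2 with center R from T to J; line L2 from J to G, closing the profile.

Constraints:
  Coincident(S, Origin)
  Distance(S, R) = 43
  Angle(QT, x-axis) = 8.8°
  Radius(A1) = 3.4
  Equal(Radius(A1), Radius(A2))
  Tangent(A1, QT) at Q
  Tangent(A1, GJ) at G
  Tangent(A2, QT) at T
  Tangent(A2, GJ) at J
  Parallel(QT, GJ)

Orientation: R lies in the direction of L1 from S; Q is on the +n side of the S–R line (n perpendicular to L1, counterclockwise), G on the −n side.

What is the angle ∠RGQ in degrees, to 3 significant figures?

85.5°

The slot axis is L1's direction at 8.8°, so u = (cos 8.8°, sin 8.8°) = (0.988, 0.153) and n = (−sin 8.8°, cos 8.8°) = (-0.153, 0.988). S is at the origin and R lies 43.0 along u from S, so R = 43.0·u = (42.5, 6.58). Tangency of A1 to both parallel lines with radius 3.4 puts Q and G at S ± 3.4·n: Q = (-0.520, 3.36), G = (0.520, -3.36). Then cos ∠RGQ = GR·GQ / (|GR||GQ|), giving 85.5°.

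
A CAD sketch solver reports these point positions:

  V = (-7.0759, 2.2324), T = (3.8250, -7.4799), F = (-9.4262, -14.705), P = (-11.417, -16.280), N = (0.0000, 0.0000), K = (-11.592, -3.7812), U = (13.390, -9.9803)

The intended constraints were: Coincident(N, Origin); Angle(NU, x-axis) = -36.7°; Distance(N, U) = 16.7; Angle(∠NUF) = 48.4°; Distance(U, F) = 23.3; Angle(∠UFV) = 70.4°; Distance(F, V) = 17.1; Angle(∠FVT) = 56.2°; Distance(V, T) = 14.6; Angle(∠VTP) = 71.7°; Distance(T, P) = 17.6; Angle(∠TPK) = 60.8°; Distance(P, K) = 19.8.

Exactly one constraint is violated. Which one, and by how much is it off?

Distance(P, K) = 19.8 — off by 7.30.

N = (0.00, 0.00) ✓; NU at -36.70° ✓; |NU| = 16.70 ✓; ∠NUF = 48.40° ✓; |UF| = 23.30 ✓; ∠UFV = 70.40° ✓; |FV| = 17.10 ✓; ∠FVT = 56.20° ✓; |VT| = 14.60 ✓; ∠VTP = 71.70° ✓; |TP| = 17.60 ✓; ∠TPK = 60.80° ✓; |PK| = 12.50 ✗.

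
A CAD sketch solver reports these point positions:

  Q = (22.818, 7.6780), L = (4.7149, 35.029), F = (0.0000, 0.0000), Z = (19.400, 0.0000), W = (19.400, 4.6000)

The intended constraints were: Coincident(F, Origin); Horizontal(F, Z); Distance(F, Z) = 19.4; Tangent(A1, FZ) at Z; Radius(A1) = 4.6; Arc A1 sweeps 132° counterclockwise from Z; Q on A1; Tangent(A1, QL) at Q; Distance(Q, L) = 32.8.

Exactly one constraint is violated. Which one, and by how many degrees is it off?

Tangent(A1, QL) at Q — off by 8.50°.

F = (0.00, 0.00) ✓; F.y = 0.00, Z.y = 0.00 ✓; |FZ| = 19.40 ✓; ∠(WZ, ZF) = 90.00° ✓; |WZ| = 4.600 ✓; bearing(W→Q) − bearing(W→Z) = 132.0° ✓; |WQ| = 4.600 ✓; ∠(WQ, QL) = 98.50° ✗; |QL| = 32.80 ✓.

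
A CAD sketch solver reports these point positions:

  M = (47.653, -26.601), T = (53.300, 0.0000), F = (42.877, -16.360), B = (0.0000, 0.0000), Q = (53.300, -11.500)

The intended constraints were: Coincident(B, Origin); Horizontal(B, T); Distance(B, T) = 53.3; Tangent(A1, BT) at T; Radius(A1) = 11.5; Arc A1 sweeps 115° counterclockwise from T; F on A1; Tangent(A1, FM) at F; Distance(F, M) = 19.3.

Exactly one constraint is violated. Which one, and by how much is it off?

Distance(F, M) = 19.3 — off by 8.00.

B = (0.00, 0.00) ✓; B.y = 0.00, T.y = 0.00 ✓; |BT| = 53.30 ✓; ∠(QT, TB) = 90.00° ✓; |QT| = 11.50 ✓; bearing(Q→F) − bearing(Q→T) = 115.0° ✓; |QF| = 11.50 ✓; ∠(QF, FM) = 90.00° ✓; |FM| = 11.30 ✗.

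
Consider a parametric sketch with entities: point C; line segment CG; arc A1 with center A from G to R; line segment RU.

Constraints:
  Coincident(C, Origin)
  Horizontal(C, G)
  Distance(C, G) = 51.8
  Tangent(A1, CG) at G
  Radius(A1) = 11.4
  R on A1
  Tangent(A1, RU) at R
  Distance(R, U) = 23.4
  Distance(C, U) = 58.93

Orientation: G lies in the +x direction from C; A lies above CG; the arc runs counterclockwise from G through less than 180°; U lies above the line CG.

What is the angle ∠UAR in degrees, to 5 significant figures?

64.026°

Checks: |AG| = 11.40 ✓; |AR| = 11.40 ✓; ∠(AR, RU) = 90.00° ✓; |RU| = 23.40 ✓; |CU| = 58.93 ✓.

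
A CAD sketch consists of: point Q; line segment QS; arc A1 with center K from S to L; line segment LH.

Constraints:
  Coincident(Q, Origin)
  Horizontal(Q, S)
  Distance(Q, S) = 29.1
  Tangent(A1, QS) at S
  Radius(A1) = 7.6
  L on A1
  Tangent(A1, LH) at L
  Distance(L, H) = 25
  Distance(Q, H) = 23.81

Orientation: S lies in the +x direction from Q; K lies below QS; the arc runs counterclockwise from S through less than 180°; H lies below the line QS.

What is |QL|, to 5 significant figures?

23.309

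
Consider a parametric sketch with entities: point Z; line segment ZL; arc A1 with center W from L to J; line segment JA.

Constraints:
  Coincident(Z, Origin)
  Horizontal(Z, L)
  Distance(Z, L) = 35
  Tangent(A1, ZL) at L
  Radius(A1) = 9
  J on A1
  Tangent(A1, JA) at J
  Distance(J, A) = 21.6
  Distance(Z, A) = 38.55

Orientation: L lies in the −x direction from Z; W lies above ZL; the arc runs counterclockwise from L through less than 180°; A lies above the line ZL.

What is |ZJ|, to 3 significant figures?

27.3

Z is at the origin; Z and L share the same y with |ZL| = 35.0 and L on the −x side, so L = (-35.0, 0.00). Tangency of A1 to ZL means the radius WL is perpendicular to ZL, so W = L + (0, 9) = (-35.0, 9.00). Since WJ ⟂ JA (tangency), |WA| = √(9.0² + 21.6²) = 23.4 regardless of where J sits on A1. So A lies on both circle(Z, 38.55) and circle(W, 23.4); the above-ZL intersection is A = (-24.4, 29.9). J is the foot of the tangent from A: J = (-26.0, 8.32).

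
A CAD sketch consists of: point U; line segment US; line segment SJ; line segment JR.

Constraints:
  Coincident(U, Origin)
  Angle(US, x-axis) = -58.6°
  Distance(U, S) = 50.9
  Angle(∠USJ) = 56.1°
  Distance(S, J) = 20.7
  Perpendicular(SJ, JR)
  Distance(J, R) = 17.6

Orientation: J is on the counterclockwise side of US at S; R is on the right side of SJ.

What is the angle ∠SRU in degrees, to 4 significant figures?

56.95°

U is at the origin; US runs at -58.6° with length 50.9, so S = 50.9·(cos -58.6°, sin -58.6°) = (26.52, -43.45). ∠USJ = 56.1°, so SJ runs at -58.6° + (180° − 56.1°) = 65.30° from the x-axis; with |SJ| = 20.7, J = S + 20.7·(cos 65.30°, sin 65.30°) = (35.17, -24.64). The perpendicularity gives JR at right angles to SJ; with |JR| = 17.6 on the right of SJ, R = J + 17.6·(0.9085, -0.4179) = (51.16, -31.99). Then cos ∠SRU = RS·RU / (|RS||RU|), giving 56.95°.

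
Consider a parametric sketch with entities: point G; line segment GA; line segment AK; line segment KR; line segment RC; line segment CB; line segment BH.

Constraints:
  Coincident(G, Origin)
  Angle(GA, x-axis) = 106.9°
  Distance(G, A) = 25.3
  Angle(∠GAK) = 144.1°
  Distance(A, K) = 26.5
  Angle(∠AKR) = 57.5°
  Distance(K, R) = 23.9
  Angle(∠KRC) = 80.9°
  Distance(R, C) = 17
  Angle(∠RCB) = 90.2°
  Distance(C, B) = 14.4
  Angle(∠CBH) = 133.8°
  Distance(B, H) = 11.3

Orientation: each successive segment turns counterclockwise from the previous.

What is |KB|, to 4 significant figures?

16.15

G is at the origin; GA runs at 106.9° with length 25.3, so A = (-7.355, 24.21). ∠GAK = 144.1° gives AK at 142.8° from the x-axis; with |AK| = 26.5, K = (-28.46, 40.23). ∠AKR = 57.5° gives KR at -94.70° from the x-axis; with |KR| = 23.9, R = (-30.42, 16.41). ∠KRC = 80.9° gives RC at 4.400° from the x-axis; with |RC| = 17.0, C = (-13.47, 17.71). ∠RCB = 90.2° gives CB at 94.20° from the x-axis; with |CB| = 14.4, B = (-14.53, 32.08). Then |KB| = |B − K| = 16.15.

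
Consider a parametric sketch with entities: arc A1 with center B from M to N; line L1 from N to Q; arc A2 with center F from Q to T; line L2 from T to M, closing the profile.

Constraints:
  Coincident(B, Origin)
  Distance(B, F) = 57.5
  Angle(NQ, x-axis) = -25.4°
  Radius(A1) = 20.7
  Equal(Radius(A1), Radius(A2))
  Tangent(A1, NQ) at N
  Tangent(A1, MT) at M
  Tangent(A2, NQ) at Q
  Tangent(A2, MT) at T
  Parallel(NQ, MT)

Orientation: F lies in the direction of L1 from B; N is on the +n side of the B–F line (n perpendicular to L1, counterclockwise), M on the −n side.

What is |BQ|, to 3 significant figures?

61.1

The slot axis is L1's direction at -25.4°, so u = (cos -25.4°, sin -25.4°) = (0.903, -0.429) and n = (−sin -25.4°, cos -25.4°) = (0.429, 0.903). B is at the origin and F lies 57.5 along u from B, so F = 57.5·u = (51.9, -24.7). Tangency of A1 to both parallel lines with radius 20.7 puts N and M at B ± 20.7·n: N = (8.88, 18.7), M = (-8.88, -18.7). Equal radii place Q and T the same way about F: Q = F + 20.7·n = (60.8, -5.96), T = F − 20.7·n = (43.1, -43.4). Then |BQ| = |Q − B| = 61.1.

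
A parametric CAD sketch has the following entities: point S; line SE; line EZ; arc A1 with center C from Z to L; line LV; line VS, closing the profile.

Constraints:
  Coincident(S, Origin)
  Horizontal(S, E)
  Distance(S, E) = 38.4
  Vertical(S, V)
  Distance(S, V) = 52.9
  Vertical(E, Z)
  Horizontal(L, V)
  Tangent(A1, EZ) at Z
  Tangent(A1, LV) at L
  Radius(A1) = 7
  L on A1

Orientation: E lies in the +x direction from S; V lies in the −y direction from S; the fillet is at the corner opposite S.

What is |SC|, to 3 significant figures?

55.6

S is at the origin; S and E share the same y with |SE| = 38.4 and E on the +x side, so E = (38.4, 0.00). S and V share the same x with |SV| = 52.9 and V on the −y side, so V = (0.00, -52.9). The virtual corner opposite S is at (38.4, -52.9). The tangent condition forces CZ to be normal to EZ and tangency of A1 to LV means the radius CL is perpendicular to LV, with radius 7.0, so the center C sits 7.0 in from both sides at C = (31.4, -45.9). Then |SC| = |C − S| = 55.6.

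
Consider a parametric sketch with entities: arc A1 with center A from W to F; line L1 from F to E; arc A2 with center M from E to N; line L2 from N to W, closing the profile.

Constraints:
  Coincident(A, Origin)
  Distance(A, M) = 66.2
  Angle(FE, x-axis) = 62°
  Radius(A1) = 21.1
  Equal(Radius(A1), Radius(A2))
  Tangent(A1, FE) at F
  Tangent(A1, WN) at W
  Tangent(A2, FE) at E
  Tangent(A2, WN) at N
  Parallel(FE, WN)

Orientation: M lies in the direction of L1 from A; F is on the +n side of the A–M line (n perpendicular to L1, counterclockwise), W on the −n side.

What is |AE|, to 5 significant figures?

69.481

Tangency of A1 to both parallel lines with radius 21.1 puts F and W at A ± 21.1·n: F = (-18.630, 9.9058), W = (18.630, -9.9058). Equal radii place E and N the same way about M: E = M + 21.1·n = (12.449, 68.357), N = M − 21.1·n = (49.709, 48.545). Then |AE| = |E − A| = 69.481.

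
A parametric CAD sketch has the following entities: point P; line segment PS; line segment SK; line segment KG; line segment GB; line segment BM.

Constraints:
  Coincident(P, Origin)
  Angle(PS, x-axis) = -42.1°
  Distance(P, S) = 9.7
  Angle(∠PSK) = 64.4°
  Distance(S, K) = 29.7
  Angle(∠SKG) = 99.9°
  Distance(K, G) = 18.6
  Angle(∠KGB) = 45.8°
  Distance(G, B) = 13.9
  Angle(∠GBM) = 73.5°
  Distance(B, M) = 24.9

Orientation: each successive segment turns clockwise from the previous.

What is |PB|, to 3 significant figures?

17.3

P is at the origin; PS runs at -42.1° with length 9.7, so S = (7.20, -6.50). ∠PSK = 64.4° gives SK at -158° from the x-axis; with |SK| = 29.7, K = (-20.3, -17.8). ∠SKG = 99.9° gives KG at 122° from the x-axis; with |KG| = 18.6, G = (-30.2, -2.03). ∠KGB = 45.8° gives GB at -12.0° from the x-axis; with |GB| = 13.9, B = (-16.6, -4.92). Then |PB| = |B − P| = 17.3.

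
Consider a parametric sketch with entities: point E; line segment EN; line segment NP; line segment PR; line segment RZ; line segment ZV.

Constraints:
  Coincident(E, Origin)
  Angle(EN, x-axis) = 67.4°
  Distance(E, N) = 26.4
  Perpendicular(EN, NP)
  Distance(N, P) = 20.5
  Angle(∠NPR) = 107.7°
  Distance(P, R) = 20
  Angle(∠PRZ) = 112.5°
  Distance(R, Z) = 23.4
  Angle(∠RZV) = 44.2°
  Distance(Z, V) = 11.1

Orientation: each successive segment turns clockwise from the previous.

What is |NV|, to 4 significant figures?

25.10

E is at the origin; EN runs at 67.4° with length 26.4, so N = (10.15, 24.37). EN ⟂ NP, so NP runs at -22.60°; with |NP| = 20.5, P = (29.07, 16.49). ∠NPR = 107.7° gives PR at -94.90° from the x-axis; with |PR| = 20.0, R = (27.36, -3.432). ∠PRZ = 112.5° gives RZ at -162.4° from the x-axis; with |RZ| = 23.4, Z = (5.058, -10.51). ∠RZV = 44.2° gives ZV at 61.80° from the x-axis; with |ZV| = 11.1, V = (10.30, -0.7252). Then |NV| = |V − N| = 25.10.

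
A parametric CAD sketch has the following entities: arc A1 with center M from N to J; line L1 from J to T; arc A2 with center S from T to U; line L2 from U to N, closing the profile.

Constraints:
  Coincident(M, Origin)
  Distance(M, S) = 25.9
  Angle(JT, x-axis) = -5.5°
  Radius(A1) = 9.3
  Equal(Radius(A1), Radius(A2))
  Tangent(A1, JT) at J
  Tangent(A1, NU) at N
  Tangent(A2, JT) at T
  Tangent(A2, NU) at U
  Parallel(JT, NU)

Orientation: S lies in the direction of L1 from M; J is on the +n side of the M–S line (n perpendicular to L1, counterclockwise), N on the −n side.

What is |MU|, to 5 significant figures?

27.519

Tangency of A1 to both parallel lines with radius 9.3 puts J and N at M ± 9.3·n: J = (0.89137, 9.2572), N = (-0.89137, -9.2572). Equal radii place T and U the same way about S: T = S + 9.3·n = (26.672, 6.7748), U = S − 9.3·n = (24.889, -11.740). Then |MU| = |U − M| = 27.519.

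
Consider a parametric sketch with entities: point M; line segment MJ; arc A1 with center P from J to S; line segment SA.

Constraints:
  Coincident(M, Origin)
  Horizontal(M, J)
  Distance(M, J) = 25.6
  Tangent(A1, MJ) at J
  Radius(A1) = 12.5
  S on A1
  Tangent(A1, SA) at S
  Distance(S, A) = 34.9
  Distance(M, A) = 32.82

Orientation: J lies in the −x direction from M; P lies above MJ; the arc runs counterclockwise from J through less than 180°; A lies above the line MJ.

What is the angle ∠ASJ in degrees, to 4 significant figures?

154.0°

M is at the origin; MJ is horizontal with |MJ| = 25.6 and J on the −x side, so J = (-25.60, 0.000). Tangency of A1 to MJ means the radius PJ is perpendicular to MJ, so P = J + (0, 12.5) = (-25.60, 12.50). Since PS ⟂ SA (tangency), |PA| = √(12.5² + 34.9²) = 37.07 regardless of where S sits on A1. So A lies on both circle(M, 32.82) and circle(P, 37.07); the above-MJ intersection is A = (5.730, 32.32). S is the foot of the tangent from A: S = (-15.75, 4.807).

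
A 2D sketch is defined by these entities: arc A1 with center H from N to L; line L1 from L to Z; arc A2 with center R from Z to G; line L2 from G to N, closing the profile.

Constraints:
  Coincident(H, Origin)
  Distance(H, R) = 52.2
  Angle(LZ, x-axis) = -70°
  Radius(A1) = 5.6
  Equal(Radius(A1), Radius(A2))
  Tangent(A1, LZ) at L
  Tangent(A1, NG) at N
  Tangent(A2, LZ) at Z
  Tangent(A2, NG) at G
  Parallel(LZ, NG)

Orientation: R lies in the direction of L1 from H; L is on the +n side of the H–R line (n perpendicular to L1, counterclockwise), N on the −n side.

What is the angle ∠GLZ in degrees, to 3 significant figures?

12.1°

The slot axis is L1's direction at -70.0°, so u = (cos -70.0°, sin -70.0°) = (0.342, -0.940) and n = (−sin -70.0°, cos -70.0°) = (0.940, 0.342). H is at the origin and R lies 52.2 along u from H, so R = 52.2·u = (17.9, -49.1). Tangency of A1 to both parallel lines with radius 5.6 puts L and N at H ± 5.6·n: L = (5.26, 1.92), N = (-5.26, -1.92). Equal radii place Z and G the same way about R: Z = R + 5.6·n = (23.1, -47.1), G = R − 5.6·n = (12.6, -51.0). Then cos ∠GLZ = LG·LZ / (|LG||LZ|), giving 12.1°.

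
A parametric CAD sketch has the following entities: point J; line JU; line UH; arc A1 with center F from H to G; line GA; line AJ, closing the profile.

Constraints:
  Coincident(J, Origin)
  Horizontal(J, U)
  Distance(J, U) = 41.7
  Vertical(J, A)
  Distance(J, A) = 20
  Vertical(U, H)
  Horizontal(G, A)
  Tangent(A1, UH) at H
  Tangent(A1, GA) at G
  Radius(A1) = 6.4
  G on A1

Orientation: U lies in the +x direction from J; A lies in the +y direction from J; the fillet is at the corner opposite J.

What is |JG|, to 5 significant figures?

40.572

J is at the origin; J and U share the same y with |JU| = 41.7 and U on the +x side, so U = (41.700, 0.0000). JA is vertical with |JA| = 20.0 and A on the +y side, so A = (0.0000, 20.000). The virtual corner opposite J is at (41.700, 20.000). Since A1 is tangent to UH there, FH ⟂ UH and tangency of A1 to GA means the radius FG is perpendicular to GA, with radius 6.4, so the center F sits 6.4 in from both sides at F = (35.300, 13.600). That places the tangent points at H = (41.700, 13.600) on UH and G = (35.300, 20.000) on GA. Then |JG| = |G − J| = 40.572.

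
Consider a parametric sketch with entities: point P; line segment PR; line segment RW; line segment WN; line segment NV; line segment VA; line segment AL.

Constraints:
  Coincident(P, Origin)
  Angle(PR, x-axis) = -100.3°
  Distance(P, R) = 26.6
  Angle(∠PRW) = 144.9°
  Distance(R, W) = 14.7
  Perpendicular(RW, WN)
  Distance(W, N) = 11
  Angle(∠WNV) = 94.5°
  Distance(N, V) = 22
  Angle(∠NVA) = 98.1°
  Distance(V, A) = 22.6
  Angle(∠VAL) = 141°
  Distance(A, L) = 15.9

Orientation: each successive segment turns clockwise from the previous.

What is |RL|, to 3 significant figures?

24.1

P is at the origin; PR runs at -100.3° with length 26.6, so R = (-4.76, -26.2). ∠PRW = 144.9° gives RW at -135° from the x-axis; with |RW| = 14.7, W = (-15.2, -36.5). RW is perpendicular to WN, so WN runs at 135°; with |WN| = 11.0, N = (-22.9, -28.7). ∠WNV = 94.5° gives NV at 49.1° from the x-axis; with |NV| = 22.0, V = (-8.54, -12.0). ∠NVA = 98.1° gives VA at -32.8° from the x-axis; with |VA| = 22.6, A = (10.5, -24.3). ∠VAL = 141.0° gives AL at -71.8° from the x-axis; with |AL| = 15.9, L = (15.4, -39.4). Then |RL| = |L − R| = 24.1.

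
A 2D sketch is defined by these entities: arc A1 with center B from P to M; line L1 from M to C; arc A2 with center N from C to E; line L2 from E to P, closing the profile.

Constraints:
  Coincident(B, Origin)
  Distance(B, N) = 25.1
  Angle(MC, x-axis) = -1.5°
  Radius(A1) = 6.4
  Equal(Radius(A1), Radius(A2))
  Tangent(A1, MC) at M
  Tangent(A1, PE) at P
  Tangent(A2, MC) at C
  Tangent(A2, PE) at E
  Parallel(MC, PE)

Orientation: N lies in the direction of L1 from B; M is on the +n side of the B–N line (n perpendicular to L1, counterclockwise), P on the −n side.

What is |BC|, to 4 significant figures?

25.90

The slot axis is L1's direction at -1.5°, so u = (cos -1.5°, sin -1.5°) = (0.9997, -0.02618) and n = (−sin -1.5°, cos -1.5°) = (0.02618, 0.9997). B is at the origin and N lies 25.1 along u from B, so N = 25.1·u = (25.09, -0.6570). Tangency of A1 to both parallel lines with radius 6.4 puts M and P at B ± 6.4·n: M = (0.1675, 6.398), P = (-0.1675, -6.398). Equal radii place C and E the same way about N: C = N + 6.4·n = (25.26, 5.741), E = N − 6.4·n = (24.92, -7.055). Then |BC| = |C − B| = 25.90.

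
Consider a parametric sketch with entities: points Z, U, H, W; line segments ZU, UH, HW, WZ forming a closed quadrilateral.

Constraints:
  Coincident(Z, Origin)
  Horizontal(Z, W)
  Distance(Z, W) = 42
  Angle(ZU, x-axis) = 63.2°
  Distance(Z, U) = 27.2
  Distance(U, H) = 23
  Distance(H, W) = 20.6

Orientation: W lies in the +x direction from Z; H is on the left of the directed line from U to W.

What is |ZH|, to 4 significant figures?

39.70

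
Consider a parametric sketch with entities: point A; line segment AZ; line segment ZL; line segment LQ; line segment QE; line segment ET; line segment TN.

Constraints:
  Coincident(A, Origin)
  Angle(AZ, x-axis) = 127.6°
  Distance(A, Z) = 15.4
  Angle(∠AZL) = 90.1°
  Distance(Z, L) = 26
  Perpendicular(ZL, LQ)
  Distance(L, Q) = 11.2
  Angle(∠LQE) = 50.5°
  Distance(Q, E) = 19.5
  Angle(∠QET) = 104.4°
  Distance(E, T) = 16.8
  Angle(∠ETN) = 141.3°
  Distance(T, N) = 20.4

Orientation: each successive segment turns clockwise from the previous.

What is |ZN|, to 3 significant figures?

44.4

A is at the origin; AZ runs at 127.6° with length 15.4, so Z = (-9.40, 12.2). ∠AZL = 90.1° gives ZL at 37.7° from the x-axis; with |ZL| = 26.0, L = (11.2, 28.1). ZL is perpendicular to LQ, so LQ runs at -52.3°; with |LQ| = 11.2, Q = (18.0, 19.2). ∠LQE = 50.5° gives QE at 178° from the x-axis; with |QE| = 19.5, E = (-1.47, 19.9). ∠QET = 104.4° gives ET at 103° from the x-axis; with |ET| = 16.8, T = (-5.13, 36.2). ∠ETN = 141.3° gives TN at 63.9° from the x-axis; with |TN| = 20.4, N = (3.84, 54.6). Then |ZN| = |N − Z| = 44.4.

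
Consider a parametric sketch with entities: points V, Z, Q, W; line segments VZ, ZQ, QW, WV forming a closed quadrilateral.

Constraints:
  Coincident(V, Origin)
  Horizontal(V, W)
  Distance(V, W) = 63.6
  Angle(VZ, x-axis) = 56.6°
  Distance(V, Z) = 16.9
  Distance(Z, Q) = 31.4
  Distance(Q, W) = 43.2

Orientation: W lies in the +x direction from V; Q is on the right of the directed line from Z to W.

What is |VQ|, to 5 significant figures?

26.891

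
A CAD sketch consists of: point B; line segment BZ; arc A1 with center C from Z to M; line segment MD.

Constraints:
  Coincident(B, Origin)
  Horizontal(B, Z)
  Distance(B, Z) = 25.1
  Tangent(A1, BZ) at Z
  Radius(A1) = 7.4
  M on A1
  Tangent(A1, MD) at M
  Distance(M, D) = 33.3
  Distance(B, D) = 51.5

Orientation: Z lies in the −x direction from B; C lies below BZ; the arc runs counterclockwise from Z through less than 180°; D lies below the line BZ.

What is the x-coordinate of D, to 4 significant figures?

-31.22

B is at the origin; B and Z share the same y with |BZ| = 25.1 and Z on the −x side, so Z = (-25.10, 0.000). Tangency of A1 to BZ means the radius CZ is perpendicular to BZ, so C = Z + (0, -7.4) = (-25.10, -7.400). Since CM ⟂ MD (tangency), |CD| = √(7.4² + 33.3²) = 34.11 regardless of where M sits on A1. So D lies on both circle(B, 51.5) and circle(C, 34.11); the below-BZ intersection is D = (-31.22, -40.96). M is the foot of the tangent from D: M = (-32.49, -7.684).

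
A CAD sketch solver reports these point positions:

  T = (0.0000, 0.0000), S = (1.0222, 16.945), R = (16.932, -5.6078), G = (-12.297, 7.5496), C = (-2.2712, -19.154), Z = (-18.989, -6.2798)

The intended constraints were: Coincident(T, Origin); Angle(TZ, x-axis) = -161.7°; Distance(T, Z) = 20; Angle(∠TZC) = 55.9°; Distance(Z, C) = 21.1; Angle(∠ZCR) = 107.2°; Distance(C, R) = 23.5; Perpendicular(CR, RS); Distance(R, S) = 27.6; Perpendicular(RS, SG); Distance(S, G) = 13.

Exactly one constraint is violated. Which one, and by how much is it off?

Distance(S, G) = 13 — off by 3.30.

T = (0.00, 0.00) ✓; TZ at -161.7° ✓; |TZ| = 20.00 ✓; ∠TZC = 55.90° ✓; |ZC| = 21.10 ✓; ∠ZCR = 107.2° ✓; |CR| = 23.50 ✓; ∠(CR, RS) = 90.00° ✓; |RS| = 27.60 ✓; ∠(RS, SG) = 90.00° ✓; |SG| = 16.30 ✗.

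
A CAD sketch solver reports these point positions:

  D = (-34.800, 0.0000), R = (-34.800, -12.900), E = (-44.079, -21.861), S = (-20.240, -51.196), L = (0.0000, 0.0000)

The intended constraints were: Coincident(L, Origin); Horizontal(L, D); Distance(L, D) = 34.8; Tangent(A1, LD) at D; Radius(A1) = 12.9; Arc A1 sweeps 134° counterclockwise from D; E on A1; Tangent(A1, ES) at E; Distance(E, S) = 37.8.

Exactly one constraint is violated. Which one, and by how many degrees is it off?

Tangent(A1, ES) at E — off by 4.90°.

L = (0.00, 0.00) ✓; L.y = 0.00, D.y = 0.00 ✓; |LD| = 34.80 ✓; ∠(RD, DL) = 90.00° ✓; |RD| = 12.90 ✓; bearing(R→E) − bearing(R→D) = 134.0° ✓; |RE| = 12.90 ✓; ∠(RE, ES) = 94.90° ✗; |ES| = 37.80 ✓.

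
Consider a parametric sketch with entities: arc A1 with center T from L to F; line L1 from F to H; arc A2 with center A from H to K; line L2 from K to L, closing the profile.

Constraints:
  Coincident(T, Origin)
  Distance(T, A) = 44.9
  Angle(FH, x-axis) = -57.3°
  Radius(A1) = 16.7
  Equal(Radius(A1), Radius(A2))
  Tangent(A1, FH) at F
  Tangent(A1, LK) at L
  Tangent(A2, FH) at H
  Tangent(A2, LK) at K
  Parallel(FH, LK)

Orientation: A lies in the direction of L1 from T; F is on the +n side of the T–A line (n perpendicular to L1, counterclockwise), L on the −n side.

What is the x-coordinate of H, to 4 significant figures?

38.31

Tangency of A1 to both parallel lines with radius 16.7 puts F and L at T ± 16.7·n: F = (14.05, 9.022), L = (-14.05, -9.022). Equal radii place H and K the same way about A: H = A + 16.7·n = (38.31, -28.76), K = A − 16.7·n = (10.20, -46.81). So H.x = 38.31.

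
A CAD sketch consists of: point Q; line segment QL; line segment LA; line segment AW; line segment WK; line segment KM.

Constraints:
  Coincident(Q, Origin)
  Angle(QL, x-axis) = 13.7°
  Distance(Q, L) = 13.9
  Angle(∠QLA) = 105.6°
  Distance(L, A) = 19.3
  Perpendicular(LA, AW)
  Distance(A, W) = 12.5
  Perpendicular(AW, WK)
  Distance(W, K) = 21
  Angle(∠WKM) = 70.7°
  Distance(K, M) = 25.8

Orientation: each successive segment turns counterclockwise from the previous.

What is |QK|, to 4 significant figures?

2.223

Q is at the origin; QL runs at 13.7° with length 13.9, so L = (13.50, 3.292). ∠QLA = 105.6° gives LA at 88.10° from the x-axis; with |LA| = 19.3, A = (14.14, 22.58). The perpendicularity gives AW at right angles to LA, so AW runs at 178.1°; with |AW| = 12.5, W = (1.651, 23.00). AW is perpendicular to WK, so WK runs at -91.90°; with |WK| = 21.0, K = (0.9550, 2.007). Then |QK| = |K − Q| = 2.223.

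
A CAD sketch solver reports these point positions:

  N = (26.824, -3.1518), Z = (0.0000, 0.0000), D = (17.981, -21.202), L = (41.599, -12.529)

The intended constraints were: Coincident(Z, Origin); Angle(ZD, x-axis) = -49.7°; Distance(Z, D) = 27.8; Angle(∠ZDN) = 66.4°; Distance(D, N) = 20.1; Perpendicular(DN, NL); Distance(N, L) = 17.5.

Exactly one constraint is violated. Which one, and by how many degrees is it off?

Perpendicular(DN, NL) — off by 6.30°.

Z = (0.00, 0.00) ✓; ZD at -49.70° ✓; |ZD| = 27.80 ✓; ∠ZDN = 66.40° ✓; |DN| = 20.10 ✓; ∠(DN, NL) = 96.30° ✗; |NL| = 17.50 ✓.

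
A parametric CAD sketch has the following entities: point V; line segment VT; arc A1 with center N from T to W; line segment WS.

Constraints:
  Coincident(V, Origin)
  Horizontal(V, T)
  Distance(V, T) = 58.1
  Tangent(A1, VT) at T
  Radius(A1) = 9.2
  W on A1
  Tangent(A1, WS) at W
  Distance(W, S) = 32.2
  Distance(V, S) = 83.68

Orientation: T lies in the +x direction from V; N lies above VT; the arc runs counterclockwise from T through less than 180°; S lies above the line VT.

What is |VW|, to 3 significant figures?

67.4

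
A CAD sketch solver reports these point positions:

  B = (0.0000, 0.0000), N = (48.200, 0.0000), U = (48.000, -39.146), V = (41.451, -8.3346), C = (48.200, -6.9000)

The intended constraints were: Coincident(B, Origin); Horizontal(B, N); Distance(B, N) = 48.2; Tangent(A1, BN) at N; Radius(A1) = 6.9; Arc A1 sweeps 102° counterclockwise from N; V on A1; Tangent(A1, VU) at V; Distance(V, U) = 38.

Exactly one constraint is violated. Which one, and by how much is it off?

Distance(V, U) = 38 — off by 6.50.

B = (0.00, 0.00) ✓; B.y = 0.00, N.y = 0.00 ✓; |BN| = 48.20 ✓; ∠(CN, NB) = 90.00° ✓; |CN| = 6.900 ✓; bearing(C→V) − bearing(C→N) = 102.0° ✓; |CV| = 6.900 ✓; ∠(CV, VU) = 90.00° ✓; |VU| = 31.50 ✗.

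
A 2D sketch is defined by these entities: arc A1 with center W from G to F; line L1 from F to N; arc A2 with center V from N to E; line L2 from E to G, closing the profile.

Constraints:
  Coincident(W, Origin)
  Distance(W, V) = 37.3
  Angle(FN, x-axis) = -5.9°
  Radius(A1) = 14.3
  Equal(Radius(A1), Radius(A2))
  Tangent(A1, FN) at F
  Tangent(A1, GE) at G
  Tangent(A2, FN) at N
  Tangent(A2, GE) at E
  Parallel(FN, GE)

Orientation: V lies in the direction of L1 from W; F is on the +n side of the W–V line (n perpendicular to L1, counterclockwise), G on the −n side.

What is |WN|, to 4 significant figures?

39.95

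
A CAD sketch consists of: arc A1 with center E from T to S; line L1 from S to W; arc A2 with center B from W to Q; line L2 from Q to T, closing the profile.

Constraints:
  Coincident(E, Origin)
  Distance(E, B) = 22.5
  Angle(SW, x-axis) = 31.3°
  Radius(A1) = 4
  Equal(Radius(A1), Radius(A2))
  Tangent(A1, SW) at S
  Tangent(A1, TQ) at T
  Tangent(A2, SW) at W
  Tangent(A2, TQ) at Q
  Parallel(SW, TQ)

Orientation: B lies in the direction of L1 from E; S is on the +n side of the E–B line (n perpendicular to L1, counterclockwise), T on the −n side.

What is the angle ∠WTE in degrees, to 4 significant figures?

70.43°

The slot axis is L1's direction at 31.3°, so u = (cos 31.3°, sin 31.3°) = (0.8545, 0.5195) and n = (−sin 31.3°, cos 31.3°) = (-0.5195, 0.8545). E is at the origin and B lies 22.5 along u from E, so B = 22.5·u = (19.23, 11.69). Tangency of A1 to both parallel lines with radius 4.0 puts S and T at E ± 4.0·n: S = (-2.078, 3.418), T = (2.078, -3.418). Equal radii place W and Q the same way about B: W = B + 4.0·n = (17.15, 15.11), Q = B − 4.0·n = (21.30, 8.271). Then cos ∠WTE = TW·TE / (|TW||TE|), giving 70.43°.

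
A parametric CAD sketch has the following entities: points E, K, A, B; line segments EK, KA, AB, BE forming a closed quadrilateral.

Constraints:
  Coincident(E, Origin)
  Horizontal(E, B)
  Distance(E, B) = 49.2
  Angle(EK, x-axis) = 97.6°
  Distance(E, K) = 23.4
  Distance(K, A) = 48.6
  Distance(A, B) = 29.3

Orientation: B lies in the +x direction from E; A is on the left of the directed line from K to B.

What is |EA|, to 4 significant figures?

53.68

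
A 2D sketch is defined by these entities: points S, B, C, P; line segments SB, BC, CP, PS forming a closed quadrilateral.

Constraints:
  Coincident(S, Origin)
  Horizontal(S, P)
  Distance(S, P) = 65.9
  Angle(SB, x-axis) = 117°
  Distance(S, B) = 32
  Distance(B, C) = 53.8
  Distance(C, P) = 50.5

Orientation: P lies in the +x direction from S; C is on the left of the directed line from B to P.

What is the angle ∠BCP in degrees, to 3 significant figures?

110°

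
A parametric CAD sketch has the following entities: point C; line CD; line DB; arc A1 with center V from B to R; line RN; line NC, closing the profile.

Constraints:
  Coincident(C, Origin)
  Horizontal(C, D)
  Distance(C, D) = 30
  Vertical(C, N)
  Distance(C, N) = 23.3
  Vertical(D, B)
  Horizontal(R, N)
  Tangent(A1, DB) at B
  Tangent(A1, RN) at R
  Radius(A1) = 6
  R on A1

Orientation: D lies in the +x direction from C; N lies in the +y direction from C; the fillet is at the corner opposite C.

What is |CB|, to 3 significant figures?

34.6

The virtual corner opposite C is at (30.0, 23.3). A1 meets DB tangentially, so VB is at right angles to DB and tangency of A1 to RN means the radius VR is perpendicular to RN, with radius 6.0, so the center V sits 6.0 in from both sides at V = (24.0, 17.3). That places the tangent points at B = (30.0, 17.3) on DB and R = (24.0, 23.3) on RN. Then |CB| = |B − C| = 34.6.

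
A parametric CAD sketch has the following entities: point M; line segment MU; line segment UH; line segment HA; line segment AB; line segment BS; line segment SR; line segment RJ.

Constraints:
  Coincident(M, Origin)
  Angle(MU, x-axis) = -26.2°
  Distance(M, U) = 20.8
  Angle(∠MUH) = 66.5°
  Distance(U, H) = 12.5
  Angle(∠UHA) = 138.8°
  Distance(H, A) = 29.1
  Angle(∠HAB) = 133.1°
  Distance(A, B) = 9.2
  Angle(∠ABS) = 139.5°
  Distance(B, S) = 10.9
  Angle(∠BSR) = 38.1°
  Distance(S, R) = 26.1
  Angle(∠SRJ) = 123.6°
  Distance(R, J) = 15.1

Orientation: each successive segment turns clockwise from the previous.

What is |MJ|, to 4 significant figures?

36.45

M is at the origin; MU runs at -26.2° with length 20.8, so U = (18.66, -9.183). ∠MUH = 66.5° gives UH at -139.7° from the x-axis; with |UH| = 12.5, H = (9.130, -17.27). ∠UHA = 138.8° gives HA at 179.1° from the x-axis; with |HA| = 29.1, A = (-19.97, -16.81). ∠HAB = 133.1° gives AB at 132.2° from the x-axis; with |AB| = 9.2, B = (-26.15, -9.996). ∠ABS = 139.5° gives BS at 91.70° from the x-axis; with |BS| = 10.9, S = (-26.47, 0.8995). ∠BSR = 38.1° gives SR at -50.20° from the x-axis; with |SR| = 26.1, R = (-9.763, -19.15). ∠SRJ = 123.6° gives RJ at -106.6° from the x-axis; with |RJ| = 15.1, J = (-14.08, -33.62). Then |MJ| = |J − M| = 36.45.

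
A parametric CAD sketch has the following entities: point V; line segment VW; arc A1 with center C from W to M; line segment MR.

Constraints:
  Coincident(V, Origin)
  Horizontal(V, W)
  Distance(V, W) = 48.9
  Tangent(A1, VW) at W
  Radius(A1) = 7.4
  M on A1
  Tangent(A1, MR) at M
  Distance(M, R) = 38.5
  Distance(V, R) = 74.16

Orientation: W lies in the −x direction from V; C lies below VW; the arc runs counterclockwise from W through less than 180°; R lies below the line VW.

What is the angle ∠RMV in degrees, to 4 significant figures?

100.6°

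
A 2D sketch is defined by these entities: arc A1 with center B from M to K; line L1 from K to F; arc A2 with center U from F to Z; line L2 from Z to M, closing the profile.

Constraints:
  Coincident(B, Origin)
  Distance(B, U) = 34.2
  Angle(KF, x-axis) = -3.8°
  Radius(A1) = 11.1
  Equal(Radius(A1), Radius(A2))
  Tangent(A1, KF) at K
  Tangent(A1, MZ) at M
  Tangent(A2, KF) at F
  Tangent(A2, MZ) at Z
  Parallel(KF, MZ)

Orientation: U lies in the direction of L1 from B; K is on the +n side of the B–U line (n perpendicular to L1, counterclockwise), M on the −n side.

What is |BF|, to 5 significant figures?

35.956

Tangency of A1 to both parallel lines with radius 11.1 puts K and M at B ± 11.1·n: K = (0.73564, 11.076), M = (-0.73564, -11.076). Equal radii place F and Z the same way about U: F = U + 11.1·n = (34.860, 8.8090), Z = U − 11.1·n = (33.389, -13.342). Then |BF| = |F − B| = 35.956.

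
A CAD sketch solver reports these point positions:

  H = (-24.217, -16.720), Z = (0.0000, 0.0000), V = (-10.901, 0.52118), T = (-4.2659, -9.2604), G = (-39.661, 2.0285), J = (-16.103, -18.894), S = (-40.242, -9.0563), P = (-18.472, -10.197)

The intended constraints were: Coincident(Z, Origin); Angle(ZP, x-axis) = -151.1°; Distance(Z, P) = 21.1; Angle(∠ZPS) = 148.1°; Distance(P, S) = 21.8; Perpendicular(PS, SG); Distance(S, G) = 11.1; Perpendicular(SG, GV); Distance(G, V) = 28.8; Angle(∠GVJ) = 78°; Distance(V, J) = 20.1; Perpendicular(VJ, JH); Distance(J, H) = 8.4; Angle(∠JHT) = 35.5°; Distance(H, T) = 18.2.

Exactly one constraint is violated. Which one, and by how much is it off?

Distance(H, T) = 18.2 — off by 3.10.

Z = (0.00, 0.00) ✓; ZP at -151.1° ✓; |ZP| = 21.10 ✓; ∠ZPS = 148.1° ✓; |PS| = 21.80 ✓; ∠(PS, SG) = 90.00° ✓; |SG| = 11.10 ✓; ∠(SG, GV) = 90.00° ✓; |GV| = 28.80 ✓; ∠GVJ = 78.00° ✓; |VJ| = 20.10 ✓; ∠(VJ, JH) = 90.00° ✓; |JH| = 8.400 ✓; ∠JHT = 35.50° ✓; |HT| = 21.30 ✗.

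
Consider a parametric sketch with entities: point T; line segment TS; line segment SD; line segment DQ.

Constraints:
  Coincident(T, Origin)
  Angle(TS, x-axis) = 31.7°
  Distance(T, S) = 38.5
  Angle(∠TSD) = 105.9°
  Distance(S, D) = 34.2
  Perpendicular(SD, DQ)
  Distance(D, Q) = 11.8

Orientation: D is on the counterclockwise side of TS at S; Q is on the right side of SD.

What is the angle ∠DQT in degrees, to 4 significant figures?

42.50°

T is at the origin; TS runs at 31.7° with length 38.5, so S = 38.5·(cos 31.7°, sin 31.7°) = (32.76, 20.23). ∠TSD = 105.9°, so SD runs at 31.7° + (180° − 105.9°) = 105.8° from the x-axis; with |SD| = 34.2, D = S + 34.2·(cos 105.8°, sin 105.8°) = (23.44, 53.14). SD is perpendicular to DQ; with |DQ| = 11.8 on the right of SD, Q = D + 11.8·(0.9622, 0.2723) = (34.80, 56.35). Then cos ∠DQT = QD·QT / (|QD||QT|), giving 42.50°.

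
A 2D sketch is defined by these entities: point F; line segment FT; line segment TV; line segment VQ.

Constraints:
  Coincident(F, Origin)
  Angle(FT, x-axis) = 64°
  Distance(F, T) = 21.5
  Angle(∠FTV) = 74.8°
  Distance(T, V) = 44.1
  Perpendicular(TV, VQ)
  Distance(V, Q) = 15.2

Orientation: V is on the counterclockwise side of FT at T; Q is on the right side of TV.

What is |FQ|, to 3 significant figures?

52.6

F is at the origin; FT runs at 64.0° with length 21.5, so T = 21.5·(cos 64.0°, sin 64.0°) = (9.42, 19.3). ∠FTV = 74.8°, so TV runs at 64.0° + (180° − 74.8°) = 169° from the x-axis; with |TV| = 44.1, V = T + 44.1·(cos 169°, sin 169°) = (-33.9, 27.6). TV ⟂ VQ; with |VQ| = 15.2 on the right of TV, Q = V + 15.2·(0.187, 0.982) = (-31.0, 42.5). Then |FQ| = |Q − F| = 52.6.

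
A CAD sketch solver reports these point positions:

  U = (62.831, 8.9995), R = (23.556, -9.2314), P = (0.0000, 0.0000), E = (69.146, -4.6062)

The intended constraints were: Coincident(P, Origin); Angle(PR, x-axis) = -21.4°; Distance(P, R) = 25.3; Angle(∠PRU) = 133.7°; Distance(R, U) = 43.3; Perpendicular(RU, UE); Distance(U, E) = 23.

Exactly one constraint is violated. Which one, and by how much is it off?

Distance(U, E) = 23 — off by 8.00.

P = (0.00, 0.00) ✓; PR at -21.40° ✓; |PR| = 25.30 ✓; ∠PRU = 133.7° ✓; |RU| = 43.30 ✓; ∠(RU, UE) = 90.00° ✓; |UE| = 15.00 ✗.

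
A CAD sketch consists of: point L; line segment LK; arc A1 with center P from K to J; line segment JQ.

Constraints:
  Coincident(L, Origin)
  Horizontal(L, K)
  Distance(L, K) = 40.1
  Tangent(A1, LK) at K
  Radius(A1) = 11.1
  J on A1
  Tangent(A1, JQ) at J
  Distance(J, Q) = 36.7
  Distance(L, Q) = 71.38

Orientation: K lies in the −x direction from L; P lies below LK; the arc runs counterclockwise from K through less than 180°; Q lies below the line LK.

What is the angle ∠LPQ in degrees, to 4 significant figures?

126.4°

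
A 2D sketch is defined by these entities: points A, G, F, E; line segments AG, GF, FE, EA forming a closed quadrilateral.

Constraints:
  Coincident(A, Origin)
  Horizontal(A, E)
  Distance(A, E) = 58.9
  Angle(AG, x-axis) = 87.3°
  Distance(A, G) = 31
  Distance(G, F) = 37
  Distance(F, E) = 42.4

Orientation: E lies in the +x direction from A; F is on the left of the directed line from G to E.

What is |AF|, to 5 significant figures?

52.944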